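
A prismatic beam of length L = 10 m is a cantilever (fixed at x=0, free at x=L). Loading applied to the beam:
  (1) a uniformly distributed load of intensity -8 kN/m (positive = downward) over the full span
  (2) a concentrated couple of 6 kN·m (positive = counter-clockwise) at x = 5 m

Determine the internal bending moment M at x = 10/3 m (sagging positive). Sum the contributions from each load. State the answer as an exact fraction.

Load 1 — uniform load w=-8 kN/m over full span:
  M_1 = -w(L-x)²/2 = -(-8)·(10-(10/3))²/2 = 1600/9 kN·m
Load 2 — applied couple M₀=6 kN·m at a=5 m (b=L-a=5):
  M_2 = M₀  [x≤a] = 6 = 6 kN·m
Superposition: M = Σ M_i = 1654/9 kN·m ≈ 183.777778 kN·m

M(10/3) = 1654/9 kN·m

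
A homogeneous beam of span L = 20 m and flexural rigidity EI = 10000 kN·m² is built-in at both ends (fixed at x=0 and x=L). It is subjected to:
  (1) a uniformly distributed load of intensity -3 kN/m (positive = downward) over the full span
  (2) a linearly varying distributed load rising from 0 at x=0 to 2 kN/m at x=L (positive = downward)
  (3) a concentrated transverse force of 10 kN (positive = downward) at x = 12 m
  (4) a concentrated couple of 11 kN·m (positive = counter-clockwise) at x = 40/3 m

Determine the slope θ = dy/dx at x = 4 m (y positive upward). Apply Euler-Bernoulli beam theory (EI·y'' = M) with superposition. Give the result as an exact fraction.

Load 1 — uniform load w=-3 kN/m over full span:
  θ_1 = -wx(L-x)(L-2x)/(12EI) = -(-3)·4·(20-4)·(20-2·4)/(12·10000) = 12/625 rad
Load 2 — triangular load w₀=2 kN/m (0→w₀ over full span):
  θ_2 = -w₀(2x(L-x)(L-2x)(x+2L)+x²(L-x)²)/(120LEI) = -2·(2·4·(20-4)·(20-2·4)·(4+2·20)+4²·(20-4)²)/(120·20·10000) = -56/9375 rad
Load 3 — point force P=10 kN at a=12 m (b=L-a=8):
  θ_3 = -Pb²x(2aL-(3a+b)x)/(2L³EI)  [x≤a] = -10·8²·4·(2·12·20-(3·12+8)·4)/(2·20³·10000) = -76/15625 rad
Load 4 — applied couple M₀=11 kN·m at a=40/3 m (b=L-a=20/3):
  θ_4 = (R_Ax²/2 - M_Ax)/EI  [x≤a] with R_A=11/15, M_A=11/3 = ((11/15)·4²/2 - (11/3)·4)/10000 = -11/12500 rad
Superposition: θ = Σ θ_i = 1403/187500 rad ≈ 0.007483 rad

θ(4) = 1403/187500 rad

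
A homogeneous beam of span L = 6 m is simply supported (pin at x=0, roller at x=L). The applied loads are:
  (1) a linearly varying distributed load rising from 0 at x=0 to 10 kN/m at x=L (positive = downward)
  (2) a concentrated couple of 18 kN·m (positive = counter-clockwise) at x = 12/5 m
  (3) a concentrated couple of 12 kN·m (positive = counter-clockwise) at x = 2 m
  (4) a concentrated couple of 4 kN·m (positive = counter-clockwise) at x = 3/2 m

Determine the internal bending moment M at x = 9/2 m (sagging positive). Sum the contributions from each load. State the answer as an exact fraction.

Load 1 — triangular load w₀=10 kN/m (0→w₀ over full span):
  M_1 = w₀Lx/6 - w₀x³/(6L) = 10·6·(9/2)/6 - 10·(9/2)³/(6·6) = 315/16 kN·m
Load 2 — applied couple M₀=18 kN·m at a=12/5 m (b=L-a=18/5):
  M_2 = M₀x/L - M₀  [x>a] = 18·(9/2)/6 - 18 = -9/2 kN·m
Load 3 — applied couple M₀=12 kN·m at a=2 m (b=L-a=4):
  M_3 = M₀x/L - M₀  [x>a] = 12·(9/2)/6 - 12 = -3 kN·m
Load 4 — applied couple M₀=4 kN·m at a=3/2 m (b=L-a=9/2):
  M_4 = M₀x/L - M₀  [x>a] = 4·(9/2)/6 - 4 = -1 kN·m
Superposition: M = Σ M_i = 179/16 kN·m ≈ 11.187500 kN·m

M(9/2) = 179/16 kN·m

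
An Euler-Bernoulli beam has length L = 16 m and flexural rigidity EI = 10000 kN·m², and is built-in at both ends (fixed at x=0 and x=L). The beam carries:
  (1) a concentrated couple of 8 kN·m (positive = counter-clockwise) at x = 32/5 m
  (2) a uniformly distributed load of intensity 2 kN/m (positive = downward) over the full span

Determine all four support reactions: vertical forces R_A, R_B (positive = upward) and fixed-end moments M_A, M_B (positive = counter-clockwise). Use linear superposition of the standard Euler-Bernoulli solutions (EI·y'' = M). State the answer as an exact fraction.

R_A = 418/25 kN, M_A = 3272/75 kN·m, R_B = 382/25 kN, M_B = -3008/75 kN·m

Load 1 — applied couple M₀=8 kN·m at a=32/5 m (b=L-a=48/5):
  R_A = 6M₀ab/L³ = 6·8·(32/5)·(48/5)/16³ = 18/25 kN
  M_A = M₀b(2a-b)/L² = 8·(48/5)·(2·(32/5)-(48/5))/16² = 24/25 kN·m
  R_B = -6M₀ab/L³ = -6·8·(32/5)·(48/5)/16³ = -18/25 kN
  M_B = M₀a(2b-a)/L² = 8·(32/5)·(2·(48/5)-(32/5))/16² = 64/25 kN·m
Load 2 — uniform load w=2 kN/m over full span:
  R_A = wL/2 = 2·16/2 = 16 kN
  M_A = wL²/12 = 2·16²/12 = 128/3 kN·m
  R_B = wL/2 = 2·16/2 = 16 kN
  M_B = -wL²/12 = -2·16²/12 = -128/3 kN·m
Superposition: R_A = 418/25 kN, M_A = 3272/75 kN·m, R_B = 382/25 kN, M_B = -3008/75 kN·m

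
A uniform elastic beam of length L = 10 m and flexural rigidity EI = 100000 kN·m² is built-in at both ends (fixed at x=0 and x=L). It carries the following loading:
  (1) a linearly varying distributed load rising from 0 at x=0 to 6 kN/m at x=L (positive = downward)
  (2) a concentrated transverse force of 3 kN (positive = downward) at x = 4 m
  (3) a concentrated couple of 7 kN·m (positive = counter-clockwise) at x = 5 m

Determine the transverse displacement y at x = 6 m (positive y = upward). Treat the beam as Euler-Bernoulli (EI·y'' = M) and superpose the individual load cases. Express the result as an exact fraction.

Load 1 — triangular load w₀=6 kN/m (0→w₀ over full span):
  y_1 = -w₀x²(L-x)²(x+2L)/(120LEI) = -6·6²·(10-6)²·(6+2·10)/(120·10·100000) = -117/156250 m
Load 2 — point force P=3 kN at a=4 m (b=L-a=6):
  y_2 = -Pa²(L-x)²(3bL-(3b+a)(L-x))/(6L³EI)  [x>a] = -3·4²·(10-6)²·(3·6·10-(3·6+4)·(10-6))/(6·10³·100000) = -46/390625 m
Load 3 — applied couple M₀=7 kN·m at a=5 m (b=L-a=5):
  y_3 = (R_Ax³/6 - M_Ax²/2 - M₀(x-a)²/2)/EI  [x>a] with R_A=21/20, M_A=7/4 = ((21/20)·6³/6 - (7/4)·6²/2 - 7·(6-5)²/2)/100000 = 7/250000 m
Superposition: y = Σ y_i = -5241/6250000 m ≈ -0.000839 m

y(6) = -5241/6250000 m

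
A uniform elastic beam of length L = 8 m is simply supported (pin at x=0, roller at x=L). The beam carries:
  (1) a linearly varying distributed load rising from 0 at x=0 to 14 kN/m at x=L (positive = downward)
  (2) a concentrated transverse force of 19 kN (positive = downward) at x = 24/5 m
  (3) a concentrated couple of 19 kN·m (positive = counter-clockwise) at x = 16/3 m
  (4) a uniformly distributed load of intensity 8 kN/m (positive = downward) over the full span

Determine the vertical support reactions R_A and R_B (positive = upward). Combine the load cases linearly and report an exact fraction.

R_A = 7277/120 kN, R_B = 9403/120 kN

Load 1 — triangular load w₀=14 kN/m (0→w₀ over full span):
  R_A = w₀L/6 = 14·8/6 = 56/3 kN
  R_B = w₀L/3 = 14·8/3 = 112/3 kN
Load 2 — point force P=19 kN at a=24/5 m (b=L-a=16/5):
  R_A = Pb/L = 19·(16/5)/8 = 38/5 kN
  R_B = Pa/L = 19·(24/5)/8 = 57/5 kN
Load 3 — applied couple M₀=19 kN·m at a=16/3 m (b=L-a=8/3):
  R_A = M₀/L = 19/8 kN
  R_B = -M₀/L = -19/8 kN
Load 4 — uniform load w=8 kN/m over full span:
  R_A = wL/2 = 8·8/2 = 32 kN
  R_B = wL/2 = 8·8/2 = 32 kN
Superposition: R_A = 7277/120 kN, R_B = 9403/120 kN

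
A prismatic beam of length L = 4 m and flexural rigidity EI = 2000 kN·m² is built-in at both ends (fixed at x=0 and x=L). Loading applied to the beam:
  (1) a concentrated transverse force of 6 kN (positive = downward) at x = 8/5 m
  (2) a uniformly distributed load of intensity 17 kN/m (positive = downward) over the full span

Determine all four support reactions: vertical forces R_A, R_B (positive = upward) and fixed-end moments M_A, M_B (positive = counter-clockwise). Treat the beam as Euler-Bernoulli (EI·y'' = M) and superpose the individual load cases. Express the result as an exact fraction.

Load 1 — point force P=6 kN at a=8/5 m (b=L-a=12/5):
  R_A = Pb²(3a+b)/L³ = 6·(12/5)²·(3·(8/5)+(12/5))/4³ = 486/125 kN
  M_A = Pab²/L² = 6·(8/5)·(12/5)²/4² = 432/125 kN·m
  R_B = Pa²(a+3b)/L³ = 6·(8/5)²·((8/5)+3·(12/5))/4³ = 264/125 kN
  M_B = -Pa²b/L² = -6·(8/5)²·(12/5)/4² = -288/125 kN·m
Load 2 — uniform load w=17 kN/m over full span:
  R_A = wL/2 = 17·4/2 = 34 kN
  M_A = wL²/12 = 17·4²/12 = 68/3 kN·m
  R_B = wL/2 = 17·4/2 = 34 kN
  M_B = -wL²/12 = -17·4²/12 = -68/3 kN·m
Superposition: R_A = 4736/125 kN, M_A = 9796/375 kN·m, R_B = 4514/125 kN, M_B = -9364/375 kN·m

R_A = 4736/125 kN, M_A = 9796/375 kN·m, R_B = 4514/125 kN, M_B = -9364/375 kN·m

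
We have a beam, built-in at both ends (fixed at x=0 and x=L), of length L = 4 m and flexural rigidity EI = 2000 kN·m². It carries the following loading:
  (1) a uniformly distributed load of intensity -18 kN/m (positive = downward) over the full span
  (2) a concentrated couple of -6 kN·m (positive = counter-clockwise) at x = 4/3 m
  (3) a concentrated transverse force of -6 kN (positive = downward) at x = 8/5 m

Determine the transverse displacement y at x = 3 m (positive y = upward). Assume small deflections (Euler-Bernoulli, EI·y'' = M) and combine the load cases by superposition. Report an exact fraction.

Load 1 — uniform load w=-18 kN/m over full span:
  y_1 = -wx²(L-x)²/(24EI) = -(-18)·3²·(4-3)²/(24·2000) = 27/8000 m
Load 2 — applied couple M₀=-6 kN·m at a=4/3 m (b=L-a=8/3):
  y_2 = (R_Ax³/6 - M_Ax²/2 - M₀(x-a)²/2)/EI  [x>a] with R_A=-2, M_A=0 = ((-2)·3³/6 - 0·3²/2 - (-6)·(3-(4/3))²/2)/2000 = -1/3000 m
Load 3 — point force P=-6 kN at a=8/5 m (b=L-a=12/5):
  y_3 = -Pa²(L-x)²(3bL-(3b+a)(L-x))/(6L³EI)  [x>a] = -(-6)·(8/5)²·(4-3)²·(3·(12/5)·4-(3·(12/5)+(8/5))·(4-3))/(6·4³·2000) = 1/2500 m
Superposition: y = Σ y_i = 413/120000 m ≈ 0.003442 m

y(3) = 413/120000 m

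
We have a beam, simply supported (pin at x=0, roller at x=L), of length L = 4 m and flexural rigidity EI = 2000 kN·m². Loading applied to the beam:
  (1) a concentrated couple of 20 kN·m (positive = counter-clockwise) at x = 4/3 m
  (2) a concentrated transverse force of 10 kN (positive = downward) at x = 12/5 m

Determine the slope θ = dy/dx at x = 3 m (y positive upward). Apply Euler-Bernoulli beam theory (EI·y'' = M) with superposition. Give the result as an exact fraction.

Load 1 — applied couple M₀=20 kN·m at a=4/3 m (b=L-a=8/3):
  θ_1 = (M₀x²/(2L)-M₀(x-a)+C₁)/EI  [x>a] with C₁=M₀(3b²-L²)/(6L)=40/9 = (20·3²/(2·4)-20·(3-(4/3))+(40/9))/2000 = -23/7200 rad
Load 2 — point force P=10 kN at a=12/5 m (b=L-a=8/5):
  θ_2 = -Pa(2L²-6Lx+3x²+a²)/(6LEI)  [x>a] = -10·(12/5)·(2·4²-6·4·3+3·3²+(12/5)²)/(6·4·2000) = 181/50000 rad
Superposition: θ = Σ θ_i = 383/900000 rad ≈ 0.000426 rad

θ(3) = 383/900000 rad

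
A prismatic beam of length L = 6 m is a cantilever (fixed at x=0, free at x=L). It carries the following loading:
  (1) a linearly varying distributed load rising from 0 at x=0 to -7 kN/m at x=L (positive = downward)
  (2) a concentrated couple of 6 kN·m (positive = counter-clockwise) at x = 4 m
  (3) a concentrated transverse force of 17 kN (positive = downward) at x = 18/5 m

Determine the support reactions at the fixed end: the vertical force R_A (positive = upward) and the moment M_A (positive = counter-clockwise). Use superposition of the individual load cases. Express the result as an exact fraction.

Load 1 — triangular load w₀=-7 kN/m (0→w₀ over full span):
  R_A = w₀L/2 = (-7)·6/2 = -21 kN
  M_A = w₀L²/3 = (-7)·6²/3 = -84 kN·m
Load 2 — applied couple M₀=6 kN·m at a=4 m (b=L-a=2):
  R_A = 0 kN
  M_A = -M₀ = -6 kN·m
Load 3 — point force P=17 kN at a=18/5 m (b=L-a=12/5):
  R_A = P = 17 kN
  M_A = Pa = 17·(18/5) = 306/5 kN·m
Superposition: R_A = -4 kN, M_A = -144/5 kN·m

R_A = -4 kN, M_A = -144/5 kN·m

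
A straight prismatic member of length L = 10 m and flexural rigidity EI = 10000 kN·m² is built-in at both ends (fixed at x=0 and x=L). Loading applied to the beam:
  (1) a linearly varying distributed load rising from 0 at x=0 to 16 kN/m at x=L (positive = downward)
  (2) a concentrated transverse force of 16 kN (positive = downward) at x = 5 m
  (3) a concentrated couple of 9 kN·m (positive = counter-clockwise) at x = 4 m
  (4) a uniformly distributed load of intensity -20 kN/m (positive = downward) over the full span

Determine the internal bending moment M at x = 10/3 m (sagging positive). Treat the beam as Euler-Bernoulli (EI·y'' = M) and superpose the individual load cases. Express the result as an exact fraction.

M(10/3) = -58439/2025 kN·m

Load 1 — triangular load w₀=16 kN/m (0→w₀ over full span):
  M_1 = 3w₀Lx/20 - w₀L²/30 - w₀x³/(6L) = 3·16·10·(10/3)/20 - 16·10²/30 - 16·(10/3)³/(6·10) = 1360/81 kN·m
Load 2 — point force P=16 kN at a=5 m (b=L-a=5):
  M_2 = Pb²(3a+b)x/L³ - Pab²/L²  [x≤a] = 16·5²·(3·5+5)·(10/3)/10³ - 16·5·5²/10² = 20/3 kN·m
Load 3 — applied couple M₀=9 kN·m at a=4 m (b=L-a=6):
  M_3 = R_Ax - M_A  [x≤a] with R_A=162/125, M_A=27/25 = (162/125)·(10/3) - (27/25) = 81/25 kN·m
Load 4 — uniform load w=-20 kN/m over full span:
  M_4 = wLx/2 - wL²/12 - wx²/2 = (-20)·10·(10/3)/2 - (-20)·10²/12 - (-20)·(10/3)²/2 = -500/9 kN·m
Superposition: M = Σ M_i = -58439/2025 kN·m ≈ -28.858765 kN·m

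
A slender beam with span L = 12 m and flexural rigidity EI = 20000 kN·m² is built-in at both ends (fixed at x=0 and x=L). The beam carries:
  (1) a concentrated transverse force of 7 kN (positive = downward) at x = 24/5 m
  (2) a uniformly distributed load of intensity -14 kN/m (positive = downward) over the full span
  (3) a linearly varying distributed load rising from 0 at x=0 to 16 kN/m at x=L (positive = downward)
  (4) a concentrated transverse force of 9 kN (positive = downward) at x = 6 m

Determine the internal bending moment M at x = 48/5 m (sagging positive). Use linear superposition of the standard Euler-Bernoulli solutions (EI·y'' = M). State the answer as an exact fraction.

Load 1 — point force P=7 kN at a=24/5 m (b=L-a=36/5):
  M_1 = Pa²(a+3b)(L-x)/L³ - Pa²b/L²  [x>a] = 7·(24/5)²·((24/5)+3·(36/5))·(12-(48/5))/12³ - 7·(24/5)²·(36/5)/12² = -1344/625 kN·m
Load 2 — uniform load w=-14 kN/m over full span:
  M_2 = wLx/2 - wL²/12 - wx²/2 = (-14)·12·(48/5)/2 - (-14)·12²/12 - (-14)·(48/5)²/2 = 168/25 kN·m
Load 3 — triangular load w₀=16 kN/m (0→w₀ over full span):
  M_3 = 3w₀Lx/20 - w₀L²/30 - w₀x³/(6L) = 3·16·12·(48/5)/20 - 16·12²/30 - 16·(48/5)³/(6·12) = 384/125 kN·m
Load 4 — point force P=9 kN at a=6 m (b=L-a=6):
  M_4 = Pa²(a+3b)(L-x)/L³ - Pa²b/L²  [x>a] = 9·6²·(6+3·6)·(12-(48/5))/12³ - 9·6²·6/12² = -27/10 kN·m
Superposition: M = Σ M_i = 6177/1250 kN·m ≈ 4.941600 kN·m

M(48/5) = 6177/1250 kN·m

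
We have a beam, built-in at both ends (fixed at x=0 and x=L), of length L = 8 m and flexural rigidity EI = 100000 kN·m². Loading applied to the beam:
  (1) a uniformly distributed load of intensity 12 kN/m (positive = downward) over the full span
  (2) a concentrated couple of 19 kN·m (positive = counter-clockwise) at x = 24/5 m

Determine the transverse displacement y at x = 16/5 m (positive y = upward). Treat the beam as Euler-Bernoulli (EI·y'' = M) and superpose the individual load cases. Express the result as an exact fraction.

y(16/5) = -12736/9765625 m

Load 1 — uniform load w=12 kN/m over full span:
  y_1 = -wx²(L-x)²/(24EI) = -12·(16/5)²·(8-(16/5))²/(24·100000) = -2304/1953125 m
Load 2 — applied couple M₀=19 kN·m at a=24/5 m (b=L-a=16/5):
  y_2 = (R_Ax³/6 - M_Ax²/2)/EI  [x≤a] with R_A=171/50, M_A=152/25 = ((171/50)·(16/5)³/6 - (152/25)·(16/5)²/2)/100000 = -1216/9765625 m
Superposition: y = Σ y_i = -12736/9765625 m ≈ -0.001304 m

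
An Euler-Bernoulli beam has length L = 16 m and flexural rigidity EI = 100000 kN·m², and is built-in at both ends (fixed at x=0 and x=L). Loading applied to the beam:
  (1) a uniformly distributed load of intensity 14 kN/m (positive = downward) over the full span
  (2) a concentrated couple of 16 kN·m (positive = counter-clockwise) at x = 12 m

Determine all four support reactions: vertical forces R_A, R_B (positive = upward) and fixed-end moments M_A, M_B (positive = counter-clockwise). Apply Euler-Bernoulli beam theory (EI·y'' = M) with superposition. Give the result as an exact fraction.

Load 1 — uniform load w=14 kN/m over full span:
  R_A = wL/2 = 14·16/2 = 112 kN
  M_A = wL²/12 = 14·16²/12 = 896/3 kN·m
  R_B = wL/2 = 14·16/2 = 112 kN
  M_B = -wL²/12 = -14·16²/12 = -896/3 kN·m
Load 2 — applied couple M₀=16 kN·m at a=12 m (b=L-a=4):
  R_A = 6M₀ab/L³ = 6·16·12·4/16³ = 9/8 kN
  M_A = M₀b(2a-b)/L² = 16·4·(2·12-4)/16² = 5 kN·m
  R_B = -6M₀ab/L³ = -6·16·12·4/16³ = -9/8 kN
  M_B = M₀a(2b-a)/L² = 16·12·(2·4-12)/16² = -3 kN·m
Superposition: R_A = 905/8 kN, M_A = 911/3 kN·m, R_B = 887/8 kN, M_B = -905/3 kN·m

R_A = 905/8 kN, M_A = 911/3 kN·m, R_B = 887/8 kN, M_B = -905/3 kN·m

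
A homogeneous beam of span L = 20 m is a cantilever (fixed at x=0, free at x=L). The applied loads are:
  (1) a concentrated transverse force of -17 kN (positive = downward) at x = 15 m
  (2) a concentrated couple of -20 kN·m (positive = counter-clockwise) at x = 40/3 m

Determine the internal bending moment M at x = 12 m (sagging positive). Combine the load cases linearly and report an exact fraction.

Load 1 — point force P=-17 kN at a=15 m (b=L-a=5):
  M_1 = -P(a-x)  [x≤a] = -(-17)·(15-12) = 51 kN·m
Load 2 — applied couple M₀=-20 kN·m at a=40/3 m (b=L-a=20/3):
  M_2 = M₀  [x≤a] = (-20) = -20 kN·m
Superposition: M = Σ M_i = 31 kN·m ≈ 31.000000 kN·m

M(12) = 31 kN·m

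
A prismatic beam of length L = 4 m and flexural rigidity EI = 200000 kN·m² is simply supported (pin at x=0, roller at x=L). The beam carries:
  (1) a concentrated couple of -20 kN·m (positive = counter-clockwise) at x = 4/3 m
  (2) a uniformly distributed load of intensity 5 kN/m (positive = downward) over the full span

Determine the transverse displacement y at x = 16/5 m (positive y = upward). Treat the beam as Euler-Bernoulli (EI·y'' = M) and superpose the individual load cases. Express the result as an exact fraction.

Load 1 — applied couple M₀=-20 kN·m at a=4/3 m (b=L-a=8/3):
  y_1 = (M₀x³/(6L)-M₀(x-a)²/2+C₁x)/EI  [x>a] with C₁=M₀(3b²-L²)/(6L)=-40/9 = ((-20)·(16/5)³/(6·4)-(-20)·((16/5)-(4/3))²/2+(-40/9)·(16/5))/200000 = -47/1406250 m
Load 2 — uniform load w=5 kN/m over full span:
  y_2 = -wx(L³-2Lx²+x³)/(24EI) = -5·(16/5)·(4³-2·4·(16/5)²+(16/5)³)/(24·200000) = -58/1171875 m
Superposition: y = Σ y_i = -583/7031250 m ≈ -0.000083 m

y(16/5) = -583/7031250 m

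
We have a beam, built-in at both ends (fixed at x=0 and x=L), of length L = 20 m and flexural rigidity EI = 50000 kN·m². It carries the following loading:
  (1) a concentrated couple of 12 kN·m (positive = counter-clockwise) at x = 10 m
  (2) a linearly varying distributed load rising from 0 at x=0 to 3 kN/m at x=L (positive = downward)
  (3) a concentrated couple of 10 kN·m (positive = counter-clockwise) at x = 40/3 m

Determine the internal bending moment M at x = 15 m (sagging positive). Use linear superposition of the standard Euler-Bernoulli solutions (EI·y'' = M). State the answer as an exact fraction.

Load 1 — applied couple M₀=12 kN·m at a=10 m (b=L-a=10):
  M_1 = R_Ax - M_A - M₀  [x>a] with R_A=9/10, M_A=3 = (9/10)·15 - 3 - 12 = -3/2 kN·m
Load 2 — triangular load w₀=3 kN/m (0→w₀ over full span):
  M_2 = 3w₀Lx/20 - w₀L²/30 - w₀x³/(6L) = 3·3·20·15/20 - 3·20²/30 - 3·15³/(6·20) = 85/8 kN·m
Load 3 — applied couple M₀=10 kN·m at a=40/3 m (b=L-a=20/3):
  M_3 = R_Ax - M_A - M₀  [x>a] with R_A=2/3, M_A=10/3 = (2/3)·15 - (10/3) - 10 = -10/3 kN·m
Superposition: M = Σ M_i = 139/24 kN·m ≈ 5.791667 kN·m

M(15) = 139/24 kN·m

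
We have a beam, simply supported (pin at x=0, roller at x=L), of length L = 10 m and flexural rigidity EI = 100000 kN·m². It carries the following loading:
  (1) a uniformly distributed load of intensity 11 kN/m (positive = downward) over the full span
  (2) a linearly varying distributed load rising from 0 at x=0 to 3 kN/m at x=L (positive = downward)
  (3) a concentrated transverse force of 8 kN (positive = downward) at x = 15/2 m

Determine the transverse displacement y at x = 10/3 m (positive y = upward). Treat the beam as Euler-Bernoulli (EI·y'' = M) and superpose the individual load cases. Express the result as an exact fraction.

y(10/3) = -5837/388800 m

Load 1 — uniform load w=11 kN/m over full span:
  y_1 = -wx(L³-2Lx²+x³)/(24EI) = -11·(10/3)·(10³-2·10·(10/3)²+(10/3)³)/(24·100000) = -121/9720 m
Load 2 — triangular load w₀=3 kN/m (0→w₀ over full span):
  y_2 = -w₀x(7L⁴-10L²x²+3x⁴)/(360LEI) = -3·(10/3)·(7·10⁴-10·10²·(10/3)²+3·(10/3)⁴)/(360·10·100000) = -2/1215 m
Load 3 — point force P=8 kN at a=15/2 m (b=L-a=5/2):
  y_3 = -Pbx(L²-b²-x²)/(6LEI)  [x≤a] = -8·(5/2)·(10/3)·(10²-(5/2)²-(10/3)²)/(6·10·100000) = -119/129600 m
Superposition: y = Σ y_i = -5837/388800 m ≈ -0.015013 m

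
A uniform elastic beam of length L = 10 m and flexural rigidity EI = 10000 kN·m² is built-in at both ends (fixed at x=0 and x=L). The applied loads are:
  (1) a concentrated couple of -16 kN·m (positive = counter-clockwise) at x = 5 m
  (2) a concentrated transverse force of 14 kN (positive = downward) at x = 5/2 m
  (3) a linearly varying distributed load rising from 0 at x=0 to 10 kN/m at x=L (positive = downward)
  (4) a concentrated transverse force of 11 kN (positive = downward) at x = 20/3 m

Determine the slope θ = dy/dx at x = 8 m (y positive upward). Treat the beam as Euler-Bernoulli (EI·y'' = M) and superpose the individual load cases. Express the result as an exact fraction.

θ(8) = 38293/5400000 rad

Load 1 — applied couple M₀=-16 kN·m at a=5 m (b=L-a=5):
  θ_1 = (R_Ax²/2 - M_Ax - M₀(x-a))/EI  [x>a] with R_A=-12/5, M_A=-4 = ((-12/5)·8²/2 - (-4)·8 - (-16)·(8-5))/10000 = 1/3125 rad
Load 2 — point force P=14 kN at a=5/2 m (b=L-a=15/2):
  θ_2 = Pa²(L-x)(2bL-(3b+a)(L-x))/(2L³EI)  [x>a] = 14·(5/2)²·(10-8)·(2·(15/2)·10-(3·(15/2)+(5/2))·(10-8))/(2·10³·10000) = 7/8000 rad
Load 3 — triangular load w₀=10 kN/m (0→w₀ over full span):
  θ_3 = -w₀(2x(L-x)(L-2x)(x+2L)+x²(L-x)²)/(120LEI) = -10·(2·8·(10-8)·(10-2·8)·(8+2·10)+8²·(10-8)²)/(120·10·10000) = 8/1875 rad
Load 4 — point force P=11 kN at a=20/3 m (b=L-a=10/3):
  θ_4 = Pa²(L-x)(2bL-(3b+a)(L-x))/(2L³EI)  [x>a] = 11·(20/3)²·(10-8)·(2·(10/3)·10-(3·(10/3)+(20/3))·(10-8))/(2·10³·10000) = 11/6750 rad
Superposition: θ = Σ θ_i = 38293/5400000 rad ≈ 0.007091 rad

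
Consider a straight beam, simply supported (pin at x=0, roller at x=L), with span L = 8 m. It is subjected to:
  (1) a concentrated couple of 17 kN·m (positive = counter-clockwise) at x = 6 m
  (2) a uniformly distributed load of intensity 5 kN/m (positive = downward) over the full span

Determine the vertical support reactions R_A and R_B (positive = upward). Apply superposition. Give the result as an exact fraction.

Load 1 — applied couple M₀=17 kN·m at a=6 m (b=L-a=2):
  R_A = M₀/L = 17/8 kN
  R_B = -M₀/L = -17/8 kN
Load 2 — uniform load w=5 kN/m over full span:
  R_A = wL/2 = 5·8/2 = 20 kN
  R_B = wL/2 = 5·8/2 = 20 kN
Superposition: R_A = 177/8 kN, R_B = 143/8 kN

R_A = 177/8 kN, R_B = 143/8 kN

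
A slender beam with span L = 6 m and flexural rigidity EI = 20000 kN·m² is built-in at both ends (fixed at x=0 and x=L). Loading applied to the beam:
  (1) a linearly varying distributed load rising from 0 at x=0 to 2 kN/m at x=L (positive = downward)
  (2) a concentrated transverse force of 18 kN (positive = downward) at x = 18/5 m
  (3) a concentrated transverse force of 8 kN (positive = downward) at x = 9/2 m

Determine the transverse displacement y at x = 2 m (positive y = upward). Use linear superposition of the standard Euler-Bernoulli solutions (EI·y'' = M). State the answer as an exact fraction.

y(2) = -39623/45000000 m

Load 1 — triangular load w₀=2 kN/m (0→w₀ over full span):
  y_1 = -w₀x²(L-x)²(x+2L)/(120LEI) = -2·2²·(6-2)²·(2+2·6)/(120·6·20000) = -7/56250 m
Load 2 — point force P=18 kN at a=18/5 m (b=L-a=12/5):
  y_2 = -Pb²x²(3aL-(3a+b)x)/(6L³EI)  [x≤a] = -18·(12/5)²·2²·(3·(18/5)·6-(3·(18/5)+(12/5))·2)/(6·6³·20000) = -48/78125 m
Load 3 — point force P=8 kN at a=9/2 m (b=L-a=3/2):
  y_3 = -Pb²x²(3aL-(3a+b)x)/(6L³EI)  [x≤a] = -8·(3/2)²·2²·(3·(9/2)·6-(3·(9/2)+(3/2))·2)/(6·6³·20000) = -17/120000 m
Superposition: y = Σ y_i = -39623/45000000 m ≈ -0.000881 m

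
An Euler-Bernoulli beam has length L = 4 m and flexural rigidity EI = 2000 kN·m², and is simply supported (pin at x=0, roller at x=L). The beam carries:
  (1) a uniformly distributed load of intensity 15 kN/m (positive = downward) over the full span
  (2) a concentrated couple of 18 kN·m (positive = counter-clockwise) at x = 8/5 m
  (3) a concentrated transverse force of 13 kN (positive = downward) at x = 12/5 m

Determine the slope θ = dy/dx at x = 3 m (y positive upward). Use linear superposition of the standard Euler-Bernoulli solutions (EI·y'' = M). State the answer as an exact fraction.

θ(3) = 16461/1000000 rad

Load 1 — uniform load w=15 kN/m over full span:
  θ_1 = -w(L³-6Lx²+4x³)/(24EI) = -15·(4³-6·4·3²+4·3³)/(24·2000) = 11/800 rad
Load 2 — applied couple M₀=18 kN·m at a=8/5 m (b=L-a=12/5):
  θ_2 = (M₀x²/(2L)-M₀(x-a)+C₁)/EI  [x>a] with C₁=M₀(3b²-L²)/(6L)=24/25 = (18·3²/(2·4)-18·(3-(8/5))+(24/25))/2000 = -399/200000 rad
Load 3 — point force P=13 kN at a=12/5 m (b=L-a=8/5):
  θ_3 = -Pa(2L²-6Lx+3x²+a²)/(6LEI)  [x>a] = -13·(12/5)·(2·4²-6·4·3+3·3²+(12/5)²)/(6·4·2000) = 2353/500000 rad
Superposition: θ = Σ θ_i = 16461/1000000 rad ≈ 0.016461 rad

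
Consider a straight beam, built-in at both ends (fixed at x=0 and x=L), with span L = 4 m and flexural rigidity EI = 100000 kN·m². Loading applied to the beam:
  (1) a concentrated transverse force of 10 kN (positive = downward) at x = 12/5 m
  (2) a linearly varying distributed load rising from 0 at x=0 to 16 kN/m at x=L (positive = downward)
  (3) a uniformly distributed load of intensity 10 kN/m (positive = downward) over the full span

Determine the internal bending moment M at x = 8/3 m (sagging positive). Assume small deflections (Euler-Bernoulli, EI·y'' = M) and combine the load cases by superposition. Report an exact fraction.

Load 1 — point force P=10 kN at a=12/5 m (b=L-a=8/5):
  M_1 = Pa²(a+3b)(L-x)/L³ - Pa²b/L²  [x>a] = 10·(12/5)²·((12/5)+3·(8/5))·(4-(8/3))/4³ - 10·(12/5)²·(8/5)/4² = 72/25 kN·m
Load 2 — triangular load w₀=16 kN/m (0→w₀ over full span):
  M_2 = 3w₀Lx/20 - w₀L²/30 - w₀x³/(6L) = 3·16·4·(8/3)/20 - 16·4²/30 - 16·(8/3)³/(6·4) = 1792/405 kN·m
Load 3 — uniform load w=10 kN/m over full span:
  M_3 = wLx/2 - wL²/12 - wx²/2 = 10·4·(8/3)/2 - 10·4²/12 - 10·(8/3)²/2 = 40/9 kN·m
Superposition: M = Σ M_i = 23792/2025 kN·m ≈ 11.749136 kN·m

M(8/3) = 23792/2025 kN·m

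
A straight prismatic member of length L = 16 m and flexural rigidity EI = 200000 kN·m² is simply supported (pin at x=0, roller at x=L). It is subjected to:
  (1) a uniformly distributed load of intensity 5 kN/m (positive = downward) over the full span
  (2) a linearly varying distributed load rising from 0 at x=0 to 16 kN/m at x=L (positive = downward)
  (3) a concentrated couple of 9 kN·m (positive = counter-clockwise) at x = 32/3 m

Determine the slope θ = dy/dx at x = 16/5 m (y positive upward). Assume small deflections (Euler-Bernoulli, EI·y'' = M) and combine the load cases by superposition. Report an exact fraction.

Load 1 — uniform load w=5 kN/m over full span:
  θ_1 = -w(L³-6Lx²+4x³)/(24EI) = -5·(16³-6·16·(16/5)²+4·(16/5)³)/(24·200000) = -264/78125 rad
Load 2 — triangular load w₀=16 kN/m (0→w₀ over full span):
  θ_2 = -w₀(7L⁴-30L²x²+15x⁴)/(360LEI) = -16·(7·16⁴-30·16²·(16/5)²+15·(16/5)⁴)/(360·16·200000) = -93184/17578125 rad
Load 3 — applied couple M₀=9 kN·m at a=32/3 m (b=L-a=16/3):
  θ_3 = (M₀x²/(2L)+C₁)/EI  [x≤a] with C₁=M₀(3b²-L²)/(6L)=-16 = (9·(16/5)²/(2·16)+(-16))/200000 = -41/625000 rad
Superposition: θ = Σ θ_i = -1229897/140625000 rad ≈ -0.008746 rad

θ(16/5) = -1229897/140625000 rad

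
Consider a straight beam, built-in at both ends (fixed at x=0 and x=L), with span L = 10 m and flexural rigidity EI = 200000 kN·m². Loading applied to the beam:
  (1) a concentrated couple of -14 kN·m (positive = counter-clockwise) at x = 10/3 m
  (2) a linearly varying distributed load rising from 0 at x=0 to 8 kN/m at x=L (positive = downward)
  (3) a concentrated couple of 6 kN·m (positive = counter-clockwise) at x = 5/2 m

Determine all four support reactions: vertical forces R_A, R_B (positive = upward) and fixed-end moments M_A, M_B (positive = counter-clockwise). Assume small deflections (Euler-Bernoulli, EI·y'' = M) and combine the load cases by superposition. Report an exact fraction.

Load 1 — applied couple M₀=-14 kN·m at a=10/3 m (b=L-a=20/3):
  R_A = 6M₀ab/L³ = 6·(-14)·(10/3)·(20/3)/10³ = -28/15 kN
  M_A = M₀b(2a-b)/L² = (-14)·(20/3)·(2·(10/3)-(20/3))/10² = 0 kN·m
  R_B = -6M₀ab/L³ = -6·(-14)·(10/3)·(20/3)/10³ = 28/15 kN
  M_B = M₀a(2b-a)/L² = (-14)·(10/3)·(2·(20/3)-(10/3))/10² = -14/3 kN·m
Load 2 — triangular load w₀=8 kN/m (0→w₀ over full span):
  R_A = 3w₀L/20 = 3·8·10/20 = 12 kN
  M_A = w₀L²/30 = 8·10²/30 = 80/3 kN·m
  R_B = 7w₀L/20 = 7·8·10/20 = 28 kN
  M_B = -w₀L²/20 = -8·10²/20 = -40 kN·m
Load 3 — applied couple M₀=6 kN·m at a=5/2 m (b=L-a=15/2):
  R_A = 6M₀ab/L³ = 6·6·(5/2)·(15/2)/10³ = 27/40 kN
  M_A = M₀b(2a-b)/L² = 6·(15/2)·(2·(5/2)-(15/2))/10² = -9/8 kN·m
  R_B = -6M₀ab/L³ = -6·6·(5/2)·(15/2)/10³ = -27/40 kN
  M_B = M₀a(2b-a)/L² = 6·(5/2)·(2·(15/2)-(5/2))/10² = 15/8 kN·m
Superposition: R_A = 1297/120 kN, M_A = 613/24 kN·m, R_B = 3503/120 kN, M_B = -1027/24 kN·m

R_A = 1297/120 kN, M_A = 613/24 kN·m, R_B = 3503/120 kN, M_B = -1027/24 kN·m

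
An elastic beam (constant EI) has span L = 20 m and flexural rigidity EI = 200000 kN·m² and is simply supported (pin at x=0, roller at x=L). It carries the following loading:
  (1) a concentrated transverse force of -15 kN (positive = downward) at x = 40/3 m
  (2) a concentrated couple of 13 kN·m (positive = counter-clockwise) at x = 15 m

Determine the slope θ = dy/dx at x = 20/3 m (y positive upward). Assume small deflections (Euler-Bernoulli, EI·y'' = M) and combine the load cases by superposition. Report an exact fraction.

Load 1 — point force P=-15 kN at a=40/3 m (b=L-a=20/3):
  θ_1 = -Pb(L²-b²-3x²)/(6LEI)  [x≤a] = -(-15)·(20/3)·(20²-(20/3)²-3·(20/3)²)/(6·20·200000) = 1/1080 rad
Load 2 — applied couple M₀=13 kN·m at a=15 m (b=L-a=5):
  θ_2 = (M₀x²/(2L)+C₁)/EI  [x≤a] with C₁=M₀(3b²-L²)/(6L)=-845/24 = (13·(20/3)²/(2·20)+(-845/24))/200000 = -299/2880000 rad
Superposition: θ = Σ θ_i = 7103/8640000 rad ≈ 0.000822 rad

θ(20/3) = 7103/8640000 rad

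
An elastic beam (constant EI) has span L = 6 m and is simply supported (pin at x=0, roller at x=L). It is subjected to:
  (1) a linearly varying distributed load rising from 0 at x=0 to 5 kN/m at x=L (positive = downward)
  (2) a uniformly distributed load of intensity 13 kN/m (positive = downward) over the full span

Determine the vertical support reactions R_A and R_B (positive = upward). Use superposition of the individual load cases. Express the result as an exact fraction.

Load 1 — triangular load w₀=5 kN/m (0→w₀ over full span):
  R_A = w₀L/6 = 5·6/6 = 5 kN
  R_B = w₀L/3 = 5·6/3 = 10 kN
Load 2 — uniform load w=13 kN/m over full span:
  R_A = wL/2 = 13·6/2 = 39 kN
  R_B = wL/2 = 13·6/2 = 39 kN
Superposition: R_A = 44 kN, R_B = 49 kN

R_A = 44 kN, R_B = 49 kN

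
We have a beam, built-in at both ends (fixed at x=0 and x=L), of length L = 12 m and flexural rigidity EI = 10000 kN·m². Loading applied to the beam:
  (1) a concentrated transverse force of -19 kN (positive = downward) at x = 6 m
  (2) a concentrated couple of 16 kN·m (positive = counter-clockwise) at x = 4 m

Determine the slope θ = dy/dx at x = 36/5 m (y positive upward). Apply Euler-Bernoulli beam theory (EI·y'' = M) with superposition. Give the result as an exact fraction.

Load 1 — point force P=-19 kN at a=6 m (b=L-a=6):
  θ_1 = Pa²(L-x)(2bL-(3b+a)(L-x))/(2L³EI)  [x>a] = (-19)·6²·(12-(36/5))·(2·6·12-(3·6+6)·(12-(36/5)))/(2·12³·10000) = -171/62500 rad
Load 2 — applied couple M₀=16 kN·m at a=4 m (b=L-a=8):
  θ_2 = (R_Ax²/2 - M_Ax - M₀(x-a))/EI  [x>a] with R_A=16/9, M_A=0 = ((16/9)·(36/5)²/2 - 0·(36/5) - 16·((36/5)-4))/10000 = -8/15625 rad
Superposition: θ = Σ θ_i = -203/62500 rad ≈ -0.003248 rad

θ(36/5) = -203/62500 rad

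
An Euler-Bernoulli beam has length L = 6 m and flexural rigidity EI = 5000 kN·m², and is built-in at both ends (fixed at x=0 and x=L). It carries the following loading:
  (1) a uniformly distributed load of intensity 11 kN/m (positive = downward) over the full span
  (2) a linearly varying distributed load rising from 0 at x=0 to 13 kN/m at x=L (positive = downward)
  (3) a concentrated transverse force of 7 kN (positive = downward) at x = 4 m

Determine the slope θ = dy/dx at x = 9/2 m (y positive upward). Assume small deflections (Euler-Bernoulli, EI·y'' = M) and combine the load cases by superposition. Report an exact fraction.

θ(9/2) = 42631/6400000 rad

Load 1 — uniform load w=11 kN/m over full span:
  θ_1 = -wx(L-x)(L-2x)/(12EI) = -11·(9/2)·(6-(9/2))·(6-2·(9/2))/(12·5000) = 297/80000 rad
Load 2 — triangular load w₀=13 kN/m (0→w₀ over full span):
  θ_2 = -w₀(2x(L-x)(L-2x)(x+2L)+x²(L-x)²)/(120LEI) = -13·(2·(9/2)·(6-(9/2))·(6-2·(9/2))·((9/2)+2·6)+(9/2)²·(6-(9/2))²)/(120·6·5000) = 14391/6400000 rad
Load 3 — point force P=7 kN at a=4 m (b=L-a=2):
  θ_3 = Pa²(L-x)(2bL-(3b+a)(L-x))/(2L³EI)  [x>a] = 7·4²·(6-(9/2))·(2·2·6-(3·2+4)·(6-(9/2)))/(2·6³·5000) = 7/10000 rad
Superposition: θ = Σ θ_i = 42631/6400000 rad ≈ 0.006661 rad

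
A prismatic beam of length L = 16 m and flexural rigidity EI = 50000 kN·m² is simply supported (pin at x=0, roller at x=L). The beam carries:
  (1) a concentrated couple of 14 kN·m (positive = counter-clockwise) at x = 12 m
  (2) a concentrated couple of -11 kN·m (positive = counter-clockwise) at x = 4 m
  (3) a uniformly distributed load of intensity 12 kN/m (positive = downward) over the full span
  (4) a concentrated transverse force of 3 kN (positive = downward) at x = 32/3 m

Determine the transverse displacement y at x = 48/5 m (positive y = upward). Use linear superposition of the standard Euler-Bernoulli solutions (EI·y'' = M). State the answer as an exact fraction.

y(48/5) = -3604592/17578125 m

Load 1 — applied couple M₀=14 kN·m at a=12 m (b=L-a=4):
  y_1 = (M₀x³/(6L)+C₁x)/EI  [x≤a] with C₁=M₀(3b²-L²)/(6L)=-91/3 = (14·(48/5)³/(6·16)+(-91/3)·(48/5))/50000 = -1267/390625 m
Load 2 — applied couple M₀=-11 kN·m at a=4 m (b=L-a=12):
  y_2 = (M₀x³/(6L)-M₀(x-a)²/2+C₁x)/EI  [x>a] with C₁=M₀(3b²-L²)/(6L)=-121/6 = ((-11)·(48/5)³/(6·16)-(-11)·((48/5)-4)²/2+(-121/6)·(48/5))/50000 = -957/390625 m
Load 3 — uniform load w=12 kN/m over full span:
  y_3 = -wx(L³-2Lx²+x³)/(24EI) = -12·(48/5)·(16³-2·16·(48/5)²+(48/5)³)/(24·50000) = -380928/1953125 m
Load 4 — point force P=3 kN at a=32/3 m (b=L-a=16/3):
  y_4 = -Pbx(L²-b²-x²)/(6LEI)  [x≤a] = -3·(16/3)·(48/5)·(16²-(16/3)²-(48/5)²)/(6·16·50000) = -15232/3515625 m
Superposition: y = Σ y_i = -3604592/17578125 m ≈ -0.205061 m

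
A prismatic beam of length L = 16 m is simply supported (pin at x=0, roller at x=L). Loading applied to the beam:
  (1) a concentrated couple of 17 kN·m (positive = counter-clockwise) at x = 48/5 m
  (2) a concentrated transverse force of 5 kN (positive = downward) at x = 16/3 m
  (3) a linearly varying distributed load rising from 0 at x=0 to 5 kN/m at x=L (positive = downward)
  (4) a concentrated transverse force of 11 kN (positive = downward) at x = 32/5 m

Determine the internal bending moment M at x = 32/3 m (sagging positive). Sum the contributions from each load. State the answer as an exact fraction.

M(32/3) = 42809/405 kN·m

Load 1 — applied couple M₀=17 kN·m at a=48/5 m (b=L-a=32/5):
  M_1 = M₀x/L - M₀  [x>a] = 17·(32/3)/16 - 17 = -17/3 kN·m
Load 2 — point force P=5 kN at a=16/3 m (b=L-a=32/3):
  M_2 = Pa(L-x)/L  [x>a] = 5·(16/3)·(16-(32/3))/16 = 80/9 kN·m
Load 3 — triangular load w₀=5 kN/m (0→w₀ over full span):
  M_3 = w₀Lx/6 - w₀x³/(6L) = 5·16·(32/3)/6 - 5·(32/3)³/(6·16) = 6400/81 kN·m
Load 4 — point force P=11 kN at a=32/5 m (b=L-a=48/5):
  M_4 = Pa(L-x)/L  [x>a] = 11·(32/5)·(16-(32/3))/16 = 352/15 kN·m
Superposition: M = Σ M_i = 42809/405 kN·m ≈ 105.701235 kN·m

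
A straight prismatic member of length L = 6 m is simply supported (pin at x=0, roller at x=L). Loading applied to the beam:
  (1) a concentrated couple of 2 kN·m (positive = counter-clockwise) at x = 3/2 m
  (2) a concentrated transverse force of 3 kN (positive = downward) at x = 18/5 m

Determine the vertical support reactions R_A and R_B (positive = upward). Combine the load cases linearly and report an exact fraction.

R_A = 23/15 kN, R_B = 22/15 kN

Load 1 — applied couple M₀=2 kN·m at a=3/2 m (b=L-a=9/2):
  R_A = M₀/L = 2/6 = 1/3 kN
  R_B = -M₀/L = -2/6 = -1/3 kN
Load 2 — point force P=3 kN at a=18/5 m (b=L-a=12/5):
  R_A = Pb/L = 3·(12/5)/6 = 6/5 kN
  R_B = Pa/L = 3·(18/5)/6 = 9/5 kN
Superposition: R_A = 23/15 kN, R_B = 22/15 kN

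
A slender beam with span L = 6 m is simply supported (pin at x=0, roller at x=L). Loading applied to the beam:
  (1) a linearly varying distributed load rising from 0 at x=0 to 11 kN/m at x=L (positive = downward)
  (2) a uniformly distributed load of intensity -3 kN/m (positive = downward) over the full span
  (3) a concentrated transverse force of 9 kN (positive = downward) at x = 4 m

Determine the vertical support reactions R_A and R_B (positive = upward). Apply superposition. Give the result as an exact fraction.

R_A = 5 kN, R_B = 19 kN

Load 1 — triangular load w₀=11 kN/m (0→w₀ over full span):
  R_A = w₀L/6 = 11·6/6 = 11 kN
  R_B = w₀L/3 = 11·6/3 = 22 kN
Load 2 — uniform load w=-3 kN/m over full span:
  R_A = wL/2 = (-3)·6/2 = -9 kN
  R_B = wL/2 = (-3)·6/2 = -9 kN
Load 3 — point force P=9 kN at a=4 m (b=L-a=2):
  R_A = Pb/L = 9·2/6 = 3 kN
  R_B = Pa/L = 9·4/6 = 6 kN
Superposition: R_A = 5 kN, R_B = 19 kN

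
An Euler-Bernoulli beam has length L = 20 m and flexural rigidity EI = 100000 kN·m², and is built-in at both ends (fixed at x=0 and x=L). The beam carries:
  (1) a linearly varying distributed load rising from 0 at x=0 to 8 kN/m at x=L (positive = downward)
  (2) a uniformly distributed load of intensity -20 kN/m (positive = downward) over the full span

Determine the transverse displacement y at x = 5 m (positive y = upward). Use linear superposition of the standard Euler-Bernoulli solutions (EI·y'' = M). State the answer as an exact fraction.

Load 1 — triangular load w₀=8 kN/m (0→w₀ over full span):
  y_1 = -w₀x²(L-x)²(x+2L)/(120LEI) = -8·5²·(20-5)²·(5+2·20)/(120·20·100000) = -27/3200 m
Load 2 — uniform load w=-20 kN/m over full span:
  y_2 = -wx²(L-x)²/(24EI) = -(-20)·5²·(20-5)²/(24·100000) = 3/64 m
Superposition: y = Σ y_i = 123/3200 m ≈ 0.038437 m

y(5) = 123/3200 m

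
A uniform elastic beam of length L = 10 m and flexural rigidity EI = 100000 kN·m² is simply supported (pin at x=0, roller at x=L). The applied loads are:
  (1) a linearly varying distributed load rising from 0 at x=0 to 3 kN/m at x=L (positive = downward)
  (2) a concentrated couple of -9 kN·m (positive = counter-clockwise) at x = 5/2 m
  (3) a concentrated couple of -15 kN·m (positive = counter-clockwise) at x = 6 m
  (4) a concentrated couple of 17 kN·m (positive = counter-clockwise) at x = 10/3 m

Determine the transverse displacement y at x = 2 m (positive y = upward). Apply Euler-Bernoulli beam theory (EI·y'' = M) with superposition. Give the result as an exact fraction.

Load 1 — triangular load w₀=3 kN/m (0→w₀ over full span):
  y_1 = -w₀x(7L⁴-10L²x²+3x⁴)/(360LEI) = -3·2·(7·10⁴-10·10²·2²+3·2⁴)/(360·10·100000) = -86/78125 m
Load 2 — applied couple M₀=-9 kN·m at a=5/2 m (b=L-a=15/2):
  y_2 = (M₀x³/(6L)+C₁x)/EI  [x≤a] with C₁=M₀(3b²-L²)/(6L)=-165/16 = ((-9)·2³/(6·10)+(-165/16)·2)/100000 = -873/4000000 m
Load 3 — applied couple M₀=-15 kN·m at a=6 m (b=L-a=4):
  y_3 = (M₀x³/(6L)+C₁x)/EI  [x≤a] with C₁=M₀(3b²-L²)/(6L)=13 = ((-15)·2³/(6·10)+13·2)/100000 = 3/12500 m
Load 4 — applied couple M₀=17 kN·m at a=10/3 m (b=L-a=20/3):
  y_4 = (M₀x³/(6L)+C₁x)/EI  [x≤a] with C₁=M₀(3b²-L²)/(6L)=85/9 = (17·2³/(6·10)+(85/9)·2)/100000 = 119/562500 m
Superposition: y = Σ y_i = -156149/180000000 m ≈ -0.000867 m

y(2) = -156149/180000000 m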